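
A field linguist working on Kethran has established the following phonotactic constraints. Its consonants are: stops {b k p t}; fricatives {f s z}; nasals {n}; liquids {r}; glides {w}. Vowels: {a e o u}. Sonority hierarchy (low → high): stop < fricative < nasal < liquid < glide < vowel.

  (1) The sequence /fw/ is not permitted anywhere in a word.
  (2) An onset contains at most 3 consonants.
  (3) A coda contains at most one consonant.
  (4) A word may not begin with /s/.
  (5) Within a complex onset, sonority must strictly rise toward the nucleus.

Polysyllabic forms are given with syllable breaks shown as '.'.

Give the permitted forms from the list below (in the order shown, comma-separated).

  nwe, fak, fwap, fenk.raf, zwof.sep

nwe, fak, zwof.sep

nwe — σ1 onset /nw/ (3→5 rises), coda /∅/ ok → permitted
fak — σ1 onset /f/, coda /k/ ok → permitted
fwap — violates constraint 1: contains banned sequence /fw/ → not permitted
fenk.raf — violates constraint 3: syllable 1 coda /nk/ has 2 consonants (> 1) → not permitted
zwof.sep — σ1 onset /zw/ (2→5 rises), coda /f/ ok; σ2 onset /s/, coda /p/ ok → permitted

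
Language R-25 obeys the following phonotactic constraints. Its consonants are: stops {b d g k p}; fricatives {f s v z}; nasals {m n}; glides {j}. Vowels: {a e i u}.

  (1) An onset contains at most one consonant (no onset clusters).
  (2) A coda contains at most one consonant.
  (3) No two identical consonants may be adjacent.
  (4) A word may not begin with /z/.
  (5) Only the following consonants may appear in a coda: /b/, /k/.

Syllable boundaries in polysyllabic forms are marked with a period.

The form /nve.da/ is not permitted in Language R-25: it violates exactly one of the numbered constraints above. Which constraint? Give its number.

/nve.da/: syllable 1 onset /nv/ has 2 consonants (> 1).
This is a violation of constraint 1: "An onset contains at most one consonant (no onset clusters)."
The remaining constraints (2, 3, 4, 5) are satisfied.

1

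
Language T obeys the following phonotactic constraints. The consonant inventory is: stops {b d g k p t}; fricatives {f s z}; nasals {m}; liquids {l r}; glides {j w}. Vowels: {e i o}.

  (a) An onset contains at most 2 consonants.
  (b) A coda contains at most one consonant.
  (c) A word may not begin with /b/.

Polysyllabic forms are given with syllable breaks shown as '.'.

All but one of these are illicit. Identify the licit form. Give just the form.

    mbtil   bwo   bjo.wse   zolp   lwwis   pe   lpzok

pe

mbtil — violates constraint (a): syllable 1 onset /mbt/ has 3 consonants (> 2) → illicit
bwo — violates constraint (c): word begins with /b/ → illicit
bjo.wse — violates constraint (c): word begins with /b/ → illicit
zolp — violates constraint (b): syllable 1 coda /lp/ has 2 consonants (> 1) → illicit
lwwis — violates constraint (a): syllable 1 onset /lww/ has 3 consonants (> 2) → illicit
pe — σ1 onset /p/, coda /∅/ ok → licit
lpzok — violates constraint (a): syllable 1 onset /lpz/ has 3 consonants (> 2) → illicit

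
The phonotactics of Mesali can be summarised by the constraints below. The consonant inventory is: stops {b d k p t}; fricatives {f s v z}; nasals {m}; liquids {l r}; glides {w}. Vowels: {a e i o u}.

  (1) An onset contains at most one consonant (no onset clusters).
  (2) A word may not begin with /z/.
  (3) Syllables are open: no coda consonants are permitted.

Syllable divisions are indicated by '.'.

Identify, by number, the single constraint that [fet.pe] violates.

3

[fet.pe]: syllable 1 coda /t/ has 1 consonant (> 0).
This is a violation of constraint 3: "Syllables are open: no coda consonants are permitted."
The remaining constraints (1, 2) are satisfied.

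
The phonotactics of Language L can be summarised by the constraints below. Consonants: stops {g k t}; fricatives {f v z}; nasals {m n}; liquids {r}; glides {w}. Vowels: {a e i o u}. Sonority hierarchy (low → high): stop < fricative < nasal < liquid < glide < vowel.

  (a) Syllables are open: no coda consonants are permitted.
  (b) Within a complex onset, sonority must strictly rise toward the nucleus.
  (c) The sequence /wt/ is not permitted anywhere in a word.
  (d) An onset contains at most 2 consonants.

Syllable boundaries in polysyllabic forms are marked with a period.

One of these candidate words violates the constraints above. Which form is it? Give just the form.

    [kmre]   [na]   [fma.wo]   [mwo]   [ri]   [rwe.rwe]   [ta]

[kmre] — violates constraint (d): syllable 1 onset /kmr/ has 3 consonants (> 2) → phonotactically illegal
[na] — σ1 onset /n/, coda /∅/ ok → phonotactically legal
[fma.wo] — σ1 onset /fm/ (2→3 rises), coda /∅/ ok; σ2 onset /w/, coda /∅/ ok → phonotactically legal
[mwo] — σ1 onset /mw/ (3→5 rises), coda /∅/ ok → phonotactically legal
[ri] — σ1 onset /r/, coda /∅/ ok → phonotactically legal
[rwe.rwe] — σ1 onset /rw/ (4→5 rises), coda /∅/ ok; σ2 onset /rw/ (4→5 rises), coda /∅/ ok → phonotactically legal
[ta] — σ1 onset /t/, coda /∅/ ok → phonotactically legal

[kmre]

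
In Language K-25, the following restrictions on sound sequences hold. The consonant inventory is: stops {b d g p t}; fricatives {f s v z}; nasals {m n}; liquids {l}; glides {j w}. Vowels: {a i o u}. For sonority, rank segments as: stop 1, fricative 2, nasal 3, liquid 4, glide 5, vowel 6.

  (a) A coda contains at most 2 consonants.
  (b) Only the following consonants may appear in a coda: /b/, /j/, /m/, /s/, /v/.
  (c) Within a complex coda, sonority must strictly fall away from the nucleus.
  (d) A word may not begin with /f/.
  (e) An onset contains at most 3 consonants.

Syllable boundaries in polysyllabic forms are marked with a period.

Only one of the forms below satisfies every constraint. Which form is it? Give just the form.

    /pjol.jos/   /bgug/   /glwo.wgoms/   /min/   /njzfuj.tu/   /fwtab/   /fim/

/pjol.jos/ — violates constraint (b): syllable 1 coda contains /l/, which is not a licensed coda consonant → phonotactically illegal
/bgug/ — violates constraint (b): syllable 1 coda contains /g/, which is not a licensed coda consonant → phonotactically illegal
/glwo.wgoms/ — σ1 onset /glw/ (3C), coda /∅/ ok; σ2 onset /wg/ (2C), coda /ms/ (3→2 falls) ok → phonotactically legal
/min/ — violates constraint (b): syllable 1 coda contains /n/, which is not a licensed coda consonant → phonotactically illegal
/njzfuj.tu/ — violates constraint (e): syllable 1 onset /njzf/ has 4 consonants (> 3) → phonotactically illegal
/fwtab/ — violates constraint (d): word begins with /f/ → phonotactically illegal
/fim/ — violates constraint (d): word begins with /f/ → phonotactically illegal

/glwo.wgoms/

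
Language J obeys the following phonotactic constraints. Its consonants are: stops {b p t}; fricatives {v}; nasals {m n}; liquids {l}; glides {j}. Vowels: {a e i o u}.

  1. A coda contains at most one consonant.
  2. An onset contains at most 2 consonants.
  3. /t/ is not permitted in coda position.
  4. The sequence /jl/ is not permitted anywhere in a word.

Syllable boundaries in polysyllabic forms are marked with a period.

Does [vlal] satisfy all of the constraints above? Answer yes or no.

[vlal] — σ1 onset /vl/ (2C), coda /l/ ok → licit

yes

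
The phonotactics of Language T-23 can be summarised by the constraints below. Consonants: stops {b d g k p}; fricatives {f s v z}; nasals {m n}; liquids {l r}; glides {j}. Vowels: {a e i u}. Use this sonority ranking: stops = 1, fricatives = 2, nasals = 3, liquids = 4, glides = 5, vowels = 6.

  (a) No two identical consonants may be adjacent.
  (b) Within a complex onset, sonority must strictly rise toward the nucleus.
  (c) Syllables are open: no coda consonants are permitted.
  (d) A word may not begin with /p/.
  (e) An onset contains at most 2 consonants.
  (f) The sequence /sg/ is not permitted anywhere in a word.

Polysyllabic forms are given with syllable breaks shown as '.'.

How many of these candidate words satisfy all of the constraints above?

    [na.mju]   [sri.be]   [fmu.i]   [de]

4

[na.mju] — σ1 onset /n/, coda /∅/ ok; σ2 onset /mj/ (3→5 rises), coda /∅/ ok → licit
[sri.be] — σ1 onset /sr/ (2→4 rises), coda /∅/ ok; σ2 onset /b/, coda /∅/ ok → licit
[fmu.i] — σ1 onset /fm/ (2→3 rises), coda /∅/ ok; σ2 onset /∅/, coda /∅/ ok → licit
[de] — σ1 onset /d/, coda /∅/ ok → licit
Licit: [na.mju], [sri.be], [fmu.i], [de] → 4.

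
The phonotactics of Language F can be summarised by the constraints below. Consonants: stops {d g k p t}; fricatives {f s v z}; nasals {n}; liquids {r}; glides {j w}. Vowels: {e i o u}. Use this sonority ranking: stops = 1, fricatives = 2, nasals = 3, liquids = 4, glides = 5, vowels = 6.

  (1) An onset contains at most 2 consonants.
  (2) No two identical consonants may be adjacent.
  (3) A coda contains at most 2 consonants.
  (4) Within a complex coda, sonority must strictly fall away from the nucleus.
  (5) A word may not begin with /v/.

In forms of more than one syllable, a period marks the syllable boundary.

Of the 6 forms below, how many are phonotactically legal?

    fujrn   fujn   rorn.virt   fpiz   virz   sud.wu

fujrn — violates constraint 3: syllable 1 coda /jrn/ has 3 consonants (> 2) → phonotactically illegal
fujn — σ1 onset /f/, coda /jn/ (5→3 falls) ok → phonotactically legal
rorn.virt — σ1 onset /r/, coda /rn/ (4→3 falls) ok; σ2 onset /v/, coda /rt/ (4→1 falls) ok → phonotactically legal
fpiz — σ1 onset /fp/ (2C), coda /z/ ok → phonotactically legal
virz — violates constraint 5: word begins with /v/ → phonotactically illegal
sud.wu — σ1 onset /s/, coda /d/ ok; σ2 onset /w/, coda /∅/ ok → phonotactically legal
Phonotactically legal: fujn, rorn.virt, fpiz, sud.wu → 4.

4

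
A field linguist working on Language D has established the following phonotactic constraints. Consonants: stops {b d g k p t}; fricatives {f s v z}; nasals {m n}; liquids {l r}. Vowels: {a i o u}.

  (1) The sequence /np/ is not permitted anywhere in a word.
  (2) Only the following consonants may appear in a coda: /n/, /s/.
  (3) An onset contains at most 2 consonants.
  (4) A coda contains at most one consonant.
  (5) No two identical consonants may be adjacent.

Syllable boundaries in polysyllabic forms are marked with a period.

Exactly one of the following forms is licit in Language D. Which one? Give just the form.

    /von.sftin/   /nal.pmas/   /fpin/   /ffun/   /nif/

/fpin/

/von.sftin/ — violates constraint 3: syllable 2 onset /sft/ has 3 consonants (> 2) → illicit
/nal.pmas/ — violates constraint 2: syllable 1 coda contains /l/, which is not a licensed coda consonant → illicit
/fpin/ — σ1 onset /fp/ (2C), coda /n/ ok → licit
/ffun/ — violates constraint 5: adjacent identical consonants /ff/ → illicit
/nif/ — violates constraint 2: syllable 1 coda contains /f/, which is not a licensed coda consonant → illicit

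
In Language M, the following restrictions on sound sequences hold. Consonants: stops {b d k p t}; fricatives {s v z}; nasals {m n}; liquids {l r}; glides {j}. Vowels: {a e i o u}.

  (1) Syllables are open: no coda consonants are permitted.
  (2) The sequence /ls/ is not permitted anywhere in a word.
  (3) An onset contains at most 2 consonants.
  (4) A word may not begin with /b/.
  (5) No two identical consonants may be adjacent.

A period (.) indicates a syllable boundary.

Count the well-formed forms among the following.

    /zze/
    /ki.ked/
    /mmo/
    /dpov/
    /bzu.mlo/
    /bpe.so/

/zze/ — violates constraint 5: adjacent identical consonants /zz/ → ill-formed
/ki.ked/ — violates constraint 1: syllable 2 coda /d/ has 1 consonant (> 0) → ill-formed
/mmo/ — violates constraint 5: adjacent identical consonants /mm/ → ill-formed
/dpov/ — violates constraint 1: syllable 1 coda /v/ has 1 consonant (> 0) → ill-formed
/bzu.mlo/ — violates constraint 4: word begins with /b/ → ill-formed
/bpe.so/ — violates constraint 4: word begins with /b/ → ill-formed
No form is well-formed → 0.

0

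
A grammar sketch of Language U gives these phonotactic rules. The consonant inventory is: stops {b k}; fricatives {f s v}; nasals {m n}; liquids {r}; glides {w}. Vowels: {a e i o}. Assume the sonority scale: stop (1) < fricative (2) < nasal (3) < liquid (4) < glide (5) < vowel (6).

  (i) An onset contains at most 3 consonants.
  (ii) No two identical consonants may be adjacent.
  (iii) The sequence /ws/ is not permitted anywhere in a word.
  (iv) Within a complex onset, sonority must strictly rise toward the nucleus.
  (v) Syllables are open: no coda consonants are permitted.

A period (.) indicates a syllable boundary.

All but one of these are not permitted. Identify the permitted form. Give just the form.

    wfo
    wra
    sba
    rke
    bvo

wfo — violates constraint (iv): syllable 1 onset /wf/: /w/ (glide, 5) → /f/ (fricative, 2) does not rise → not permitted
wra — violates constraint (iv): syllable 1 onset /wr/: /w/ (glide, 5) → /r/ (liquid, 4) does not rise → not permitted
sba — violates constraint (iv): syllable 1 onset /sb/: /s/ (fricative, 2) → /b/ (stop, 1) does not rise → not permitted
rke — violates constraint (iv): syllable 1 onset /rk/: /r/ (liquid, 4) → /k/ (stop, 1) does not rise → not permitted
bvo — σ1 onset /bv/ (1→2 rises), coda /∅/ ok → permitted

bvo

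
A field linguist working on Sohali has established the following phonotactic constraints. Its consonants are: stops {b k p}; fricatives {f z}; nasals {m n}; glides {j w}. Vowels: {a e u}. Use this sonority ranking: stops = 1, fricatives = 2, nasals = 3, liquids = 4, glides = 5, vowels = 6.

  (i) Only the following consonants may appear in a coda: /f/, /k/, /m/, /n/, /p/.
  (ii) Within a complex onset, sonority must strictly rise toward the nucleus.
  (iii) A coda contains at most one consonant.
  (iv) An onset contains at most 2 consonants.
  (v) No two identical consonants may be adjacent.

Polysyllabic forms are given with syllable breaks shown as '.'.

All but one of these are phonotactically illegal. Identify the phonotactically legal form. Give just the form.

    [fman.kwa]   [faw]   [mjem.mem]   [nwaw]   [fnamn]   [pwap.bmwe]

[fman.kwa] — σ1 onset /fm/ (2→3 rises), coda /n/ ok; σ2 onset /kw/ (1→5 rises), coda /∅/ ok → phonotactically legal
[faw] — violates constraint (i): syllable 1 coda contains /w/, which is not a licensed coda consonant → phonotactically illegal
[mjem.mem] — violates constraint (v): adjacent identical consonants /mm/ → phonotactically illegal
[nwaw] — violates constraint (i): syllable 1 coda contains /w/, which is not a licensed coda consonant → phonotactically illegal
[fnamn] — violates constraint (iii): syllable 1 coda /mn/ has 2 consonants (> 1) → phonotactically illegal
[pwap.bmwe] — violates constraint (iv): syllable 2 onset /bmw/ has 3 consonants (> 2) → phonotactically illegal

[fman.kwa]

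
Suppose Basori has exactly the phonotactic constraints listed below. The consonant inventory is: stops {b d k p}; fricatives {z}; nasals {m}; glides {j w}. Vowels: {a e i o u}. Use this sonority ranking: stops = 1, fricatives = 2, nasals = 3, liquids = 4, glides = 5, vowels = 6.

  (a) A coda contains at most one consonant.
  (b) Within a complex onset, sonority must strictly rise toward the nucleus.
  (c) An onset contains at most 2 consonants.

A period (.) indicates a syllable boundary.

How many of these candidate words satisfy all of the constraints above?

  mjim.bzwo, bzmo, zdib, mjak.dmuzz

0

mjim.bzwo — violates constraint (c): syllable 2 onset /bzw/ has 3 consonants (> 2) → phonotactically illegal
bzmo — violates constraint (c): syllable 1 onset /bzm/ has 3 consonants (> 2) → phonotactically illegal
zdib — violates constraint (b): syllable 1 onset /zd/: /z/ (fricative, 2) → /d/ (stop, 1) does not rise → phonotactically illegal
mjak.dmuzz — violates constraint (a): syllable 2 coda /zz/ has 2 consonants (> 1) → phonotactically illegal
No form is phonotactically legal → 0.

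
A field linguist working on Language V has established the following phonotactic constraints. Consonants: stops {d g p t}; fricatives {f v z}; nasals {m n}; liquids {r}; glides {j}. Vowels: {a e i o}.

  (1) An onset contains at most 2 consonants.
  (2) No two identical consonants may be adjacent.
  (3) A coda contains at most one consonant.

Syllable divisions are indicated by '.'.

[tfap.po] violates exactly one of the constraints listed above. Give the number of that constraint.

[tfap.po]: adjacent identical consonants /pp/.
This is a violation of constraint 2: "No two identical consonants may be adjacent."
The remaining constraints (1, 3) are satisfied.

2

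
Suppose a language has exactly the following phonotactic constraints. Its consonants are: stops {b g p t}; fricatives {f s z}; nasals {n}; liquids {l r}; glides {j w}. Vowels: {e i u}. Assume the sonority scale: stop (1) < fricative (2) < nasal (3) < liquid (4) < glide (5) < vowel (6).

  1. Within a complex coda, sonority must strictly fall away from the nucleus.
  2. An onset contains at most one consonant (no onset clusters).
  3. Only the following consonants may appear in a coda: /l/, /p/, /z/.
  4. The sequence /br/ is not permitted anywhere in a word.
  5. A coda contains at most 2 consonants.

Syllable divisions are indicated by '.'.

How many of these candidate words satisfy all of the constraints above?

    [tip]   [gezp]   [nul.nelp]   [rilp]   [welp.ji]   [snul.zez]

[tip] — σ1 onset /t/, coda /p/ ok → licit
[gezp] — σ1 onset /g/, coda /zp/ (2→1 falls) ok → licit
[nul.nelp] — σ1 onset /n/, coda /l/ ok; σ2 onset /n/, coda /lp/ (4→1 falls) ok → licit
[rilp] — σ1 onset /r/, coda /lp/ (4→1 falls) ok → licit
[welp.ji] — σ1 onset /w/, coda /lp/ (4→1 falls) ok; σ2 onset /j/, coda /∅/ ok → licit
[snul.zez] — violates constraint 2: syllable 1 onset /sn/ has 2 consonants (> 1) → illicit
Licit: [tip], [gezp], [nul.nelp], [rilp], [welp.ji] → 5.

5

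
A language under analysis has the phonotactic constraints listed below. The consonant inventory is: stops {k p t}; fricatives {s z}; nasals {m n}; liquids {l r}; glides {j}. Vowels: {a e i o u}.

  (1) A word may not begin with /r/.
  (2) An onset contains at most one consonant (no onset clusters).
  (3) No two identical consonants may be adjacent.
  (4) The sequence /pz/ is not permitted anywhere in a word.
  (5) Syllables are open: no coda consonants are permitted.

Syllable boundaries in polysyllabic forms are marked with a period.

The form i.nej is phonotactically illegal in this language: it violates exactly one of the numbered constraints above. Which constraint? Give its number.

i.nej: syllable 2 coda /j/ has 1 consonant (> 0).
This is a violation of constraint 5: "Syllables are open: no coda consonants are permitted."
The remaining constraints (1, 2, 3, 4) are satisfied.

5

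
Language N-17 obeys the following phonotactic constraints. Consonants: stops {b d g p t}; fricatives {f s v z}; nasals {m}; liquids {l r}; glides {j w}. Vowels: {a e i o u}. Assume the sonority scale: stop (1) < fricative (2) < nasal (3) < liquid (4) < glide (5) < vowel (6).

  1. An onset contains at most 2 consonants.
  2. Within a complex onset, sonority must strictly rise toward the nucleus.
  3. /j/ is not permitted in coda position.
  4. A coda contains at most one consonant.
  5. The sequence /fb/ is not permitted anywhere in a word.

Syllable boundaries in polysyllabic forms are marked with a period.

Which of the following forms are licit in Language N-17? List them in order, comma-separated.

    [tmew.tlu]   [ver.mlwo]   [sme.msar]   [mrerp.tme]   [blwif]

[tmew.tlu] — σ1 onset /tm/ (1→3 rises), coda /w/ ok; σ2 onset /tl/ (1→4 rises), coda /∅/ ok → licit
[ver.mlwo] — violates constraint 1: syllable 2 onset /mlw/ has 3 consonants (> 2) → illicit
[sme.msar] — violates constraint 2: syllable 2 onset /ms/: /m/ (nasal, 3) → /s/ (fricative, 2) does not rise → illicit
[mrerp.tme] — violates constraint 4: syllable 1 coda /rp/ has 2 consonants (> 1) → illicit
[blwif] — violates constraint 1: syllable 1 onset /blw/ has 3 consonants (> 2) → illicit

[tmew.tlu]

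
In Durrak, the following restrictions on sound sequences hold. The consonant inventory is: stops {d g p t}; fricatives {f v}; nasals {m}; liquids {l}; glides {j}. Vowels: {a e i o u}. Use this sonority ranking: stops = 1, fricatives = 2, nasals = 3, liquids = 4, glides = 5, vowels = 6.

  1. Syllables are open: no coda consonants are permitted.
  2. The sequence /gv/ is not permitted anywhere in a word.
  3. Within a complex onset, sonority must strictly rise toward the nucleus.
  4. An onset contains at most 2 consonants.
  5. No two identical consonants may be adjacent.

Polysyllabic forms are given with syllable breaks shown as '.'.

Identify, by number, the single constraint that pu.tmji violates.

4

pu.tmji: syllable 2 onset /tmj/ has 3 consonants (> 2).
This is a violation of constraint 4: "An onset contains at most 2 consonants."
The remaining constraints (1, 2, 3, 5) are satisfied.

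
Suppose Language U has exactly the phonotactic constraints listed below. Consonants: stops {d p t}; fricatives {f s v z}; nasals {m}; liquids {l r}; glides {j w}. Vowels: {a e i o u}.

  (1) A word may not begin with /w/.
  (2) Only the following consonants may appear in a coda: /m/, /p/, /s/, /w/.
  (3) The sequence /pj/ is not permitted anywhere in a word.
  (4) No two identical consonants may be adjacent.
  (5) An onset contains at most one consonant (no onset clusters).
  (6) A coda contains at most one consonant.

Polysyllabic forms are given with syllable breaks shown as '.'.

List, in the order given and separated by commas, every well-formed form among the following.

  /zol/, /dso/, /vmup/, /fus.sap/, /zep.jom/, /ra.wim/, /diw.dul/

/ra.wim/

/zol/ — violates constraint 2: syllable 1 coda contains /l/, which is not a licensed coda consonant → ill-formed
/dso/ — violates constraint 5: syllable 1 onset /ds/ has 2 consonants (> 1) → ill-formed
/vmup/ — violates constraint 5: syllable 1 onset /vm/ has 2 consonants (> 1) → ill-formed
/fus.sap/ — violates constraint 4: adjacent identical consonants /ss/ → ill-formed
/zep.jom/ — violates constraint 3: contains banned sequence /pj/ → ill-formed
/ra.wim/ — σ1 onset /r/, coda /∅/ ok; σ2 onset /w/, coda /m/ ok → well-formed
/diw.dul/ — violates constraint 2: syllable 2 coda contains /l/, which is not a licensed coda consonant → ill-formed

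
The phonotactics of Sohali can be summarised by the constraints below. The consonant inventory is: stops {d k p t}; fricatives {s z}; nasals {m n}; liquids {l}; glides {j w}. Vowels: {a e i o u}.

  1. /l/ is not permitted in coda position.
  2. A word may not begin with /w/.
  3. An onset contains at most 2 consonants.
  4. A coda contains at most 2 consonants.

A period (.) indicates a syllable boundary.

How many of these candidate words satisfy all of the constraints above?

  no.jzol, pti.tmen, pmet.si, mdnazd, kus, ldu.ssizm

4

no.jzol — violates constraint 1: syllable 2 coda contains /l/ → not permitted
pti.tmen — σ1 onset /pt/ (2C), coda /∅/ ok; σ2 onset /tm/ (2C), coda /n/ ok → permitted
pmet.si — σ1 onset /pm/ (2C), coda /t/ ok; σ2 onset /s/, coda /∅/ ok → permitted
mdnazd — violates constraint 3: syllable 1 onset /mdn/ has 3 consonants (> 2) → not permitted
kus — σ1 onset /k/, coda /s/ ok → permitted
ldu.ssizm — σ1 onset /ld/ (2C), coda /∅/ ok; σ2 onset /ss/ (2C), coda /zm/ (2C) ok → permitted
Permitted: pti.tmen, pmet.si, kus, ldu.ssizm → 4.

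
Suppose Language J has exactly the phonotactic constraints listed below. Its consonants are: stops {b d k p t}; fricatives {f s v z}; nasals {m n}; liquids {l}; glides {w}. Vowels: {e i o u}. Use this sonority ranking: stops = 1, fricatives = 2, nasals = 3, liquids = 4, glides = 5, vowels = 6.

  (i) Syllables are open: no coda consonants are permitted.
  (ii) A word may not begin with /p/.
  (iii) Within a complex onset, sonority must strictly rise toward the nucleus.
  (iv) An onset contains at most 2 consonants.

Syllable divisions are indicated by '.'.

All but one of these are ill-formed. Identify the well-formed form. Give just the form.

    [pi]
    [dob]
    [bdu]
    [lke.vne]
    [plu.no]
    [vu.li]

[pi] — violates constraint (ii): word begins with /p/ → ill-formed
[dob] — violates constraint (i): syllable 1 coda /b/ has 1 consonant (> 0) → ill-formed
[bdu] — violates constraint (iii): syllable 1 onset /bd/: /b/ (stop, 1) → /d/ (stop, 1) does not rise → ill-formed
[lke.vne] — violates constraint (iii): syllable 1 onset /lk/: /l/ (liquid, 4) → /k/ (stop, 1) does not rise → ill-formed
[plu.no] — violates constraint (ii): word begins with /p/ → ill-formed
[vu.li] — σ1 onset /v/, coda /∅/ ok; σ2 onset /l/, coda /∅/ ok → well-formed

[vu.li]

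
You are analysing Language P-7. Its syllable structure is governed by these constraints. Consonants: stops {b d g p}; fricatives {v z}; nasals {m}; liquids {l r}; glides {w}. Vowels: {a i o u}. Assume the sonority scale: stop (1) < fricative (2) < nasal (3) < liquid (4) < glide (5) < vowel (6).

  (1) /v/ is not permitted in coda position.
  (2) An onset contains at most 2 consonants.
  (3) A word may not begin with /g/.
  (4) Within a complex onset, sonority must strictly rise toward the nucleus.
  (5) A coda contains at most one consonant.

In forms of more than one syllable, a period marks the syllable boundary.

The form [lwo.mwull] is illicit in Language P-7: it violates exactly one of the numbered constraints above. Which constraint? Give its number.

[lwo.mwull]: syllable 2 coda /ll/ has 2 consonants (> 1).
This is a violation of constraint 5: "A coda contains at most one consonant."
The remaining constraints (1, 2, 3, 4) are satisfied.

5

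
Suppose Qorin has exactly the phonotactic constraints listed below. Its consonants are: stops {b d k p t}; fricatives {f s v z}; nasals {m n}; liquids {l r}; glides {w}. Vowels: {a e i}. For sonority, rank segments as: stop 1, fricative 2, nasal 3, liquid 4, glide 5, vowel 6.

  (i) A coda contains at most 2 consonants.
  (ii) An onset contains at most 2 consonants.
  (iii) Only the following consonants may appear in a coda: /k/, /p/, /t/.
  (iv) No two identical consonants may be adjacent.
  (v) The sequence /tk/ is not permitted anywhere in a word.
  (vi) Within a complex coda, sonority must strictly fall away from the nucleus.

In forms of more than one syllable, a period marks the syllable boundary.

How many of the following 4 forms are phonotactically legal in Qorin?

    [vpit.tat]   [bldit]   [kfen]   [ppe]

[vpit.tat] — violates constraint (iv): adjacent identical consonants /tt/ → phonotactically illegal
[bldit] — violates constraint (ii): syllable 1 onset /bld/ has 3 consonants (> 2) → phonotactically illegal
[kfen] — violates constraint (iii): syllable 1 coda contains /n/, which is not a licensed coda consonant → phonotactically illegal
[ppe] — violates constraint (iv): adjacent identical consonants /pp/ → phonotactically illegal
No form is phonotactically legal → 0.

0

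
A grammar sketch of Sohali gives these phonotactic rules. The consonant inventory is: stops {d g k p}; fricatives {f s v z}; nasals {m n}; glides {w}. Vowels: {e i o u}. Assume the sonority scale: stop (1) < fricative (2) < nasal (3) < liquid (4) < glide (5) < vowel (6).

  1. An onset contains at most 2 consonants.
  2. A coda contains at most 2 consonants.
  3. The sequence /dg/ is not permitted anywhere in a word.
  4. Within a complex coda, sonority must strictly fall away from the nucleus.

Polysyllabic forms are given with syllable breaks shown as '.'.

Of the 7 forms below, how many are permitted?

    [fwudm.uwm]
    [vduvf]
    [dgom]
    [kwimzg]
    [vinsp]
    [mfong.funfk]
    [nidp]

0

[fwudm.uwm] — violates constraint 4: syllable 1 coda /dm/: /d/ (stop, 1) → /m/ (nasal, 3) does not fall → not permitted
[vduvf] — violates constraint 4: syllable 1 coda /vf/: /v/ (fricative, 2) → /f/ (fricative, 2) does not fall → not permitted
[dgom] — violates constraint 3: contains banned sequence /dg/ → not permitted
[kwimzg] — violates constraint 2: syllable 1 coda /mzg/ has 3 consonants (> 2) → not permitted
[vinsp] — violates constraint 2: syllable 1 coda /nsp/ has 3 consonants (> 2) → not permitted
[mfong.funfk] — violates constraint 2: syllable 2 coda /nfk/ has 3 consonants (> 2) → not permitted
[nidp] — violates constraint 4: syllable 1 coda /dp/: /d/ (stop, 1) → /p/ (stop, 1) does not fall → not permitted
No form is permitted → 0.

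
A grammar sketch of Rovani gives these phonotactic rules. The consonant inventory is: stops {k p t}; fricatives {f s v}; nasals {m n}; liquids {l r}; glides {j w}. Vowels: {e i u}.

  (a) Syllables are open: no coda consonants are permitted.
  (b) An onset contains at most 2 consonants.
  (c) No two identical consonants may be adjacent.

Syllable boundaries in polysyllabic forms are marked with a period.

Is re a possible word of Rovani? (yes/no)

yes

re — σ1 onset /r/, coda /∅/ ok → permitted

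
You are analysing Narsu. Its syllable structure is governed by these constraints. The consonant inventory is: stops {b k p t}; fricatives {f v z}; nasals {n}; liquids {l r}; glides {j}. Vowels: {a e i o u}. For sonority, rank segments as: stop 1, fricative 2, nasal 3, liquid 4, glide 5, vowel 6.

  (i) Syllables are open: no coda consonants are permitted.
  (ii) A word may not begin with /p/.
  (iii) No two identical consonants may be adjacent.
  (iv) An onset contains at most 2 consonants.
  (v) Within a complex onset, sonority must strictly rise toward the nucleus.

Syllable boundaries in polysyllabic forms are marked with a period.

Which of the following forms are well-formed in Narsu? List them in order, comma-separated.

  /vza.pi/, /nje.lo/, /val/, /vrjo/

/nje.lo/

/vza.pi/ — violates constraint (v): syllable 1 onset /vz/: /v/ (fricative, 2) → /z/ (fricative, 2) does not rise → ill-formed
/nje.lo/ — σ1 onset /nj/ (3→5 rises), coda /∅/ ok; σ2 onset /l/, coda /∅/ ok → well-formed
/val/ — violates constraint (i): syllable 1 coda /l/ has 1 consonant (> 0) → ill-formed
/vrjo/ — violates constraint (iv): syllable 1 onset /vrj/ has 3 consonants (> 2) → ill-formed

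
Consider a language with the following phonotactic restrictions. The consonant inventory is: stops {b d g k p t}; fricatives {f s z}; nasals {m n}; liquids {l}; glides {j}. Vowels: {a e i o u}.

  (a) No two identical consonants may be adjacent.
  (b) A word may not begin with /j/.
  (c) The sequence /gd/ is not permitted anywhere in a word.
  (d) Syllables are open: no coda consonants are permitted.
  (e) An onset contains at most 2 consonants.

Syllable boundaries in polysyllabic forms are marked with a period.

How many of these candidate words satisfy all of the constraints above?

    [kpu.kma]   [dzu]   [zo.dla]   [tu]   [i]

5

[kpu.kma] — σ1 onset /kp/ (2C), coda /∅/ ok; σ2 onset /km/ (2C), coda /∅/ ok → phonotactically legal
[dzu] — σ1 onset /dz/ (2C), coda /∅/ ok → phonotactically legal
[zo.dla] — σ1 onset /z/, coda /∅/ ok; σ2 onset /dl/ (2C), coda /∅/ ok → phonotactically legal
[tu] — σ1 onset /t/, coda /∅/ ok → phonotactically legal
[i] — σ1 onset /∅/, coda /∅/ ok → phonotactically legal
Phonotactically legal: [kpu.kma], [dzu], [zo.dla], [tu], [i] → 5.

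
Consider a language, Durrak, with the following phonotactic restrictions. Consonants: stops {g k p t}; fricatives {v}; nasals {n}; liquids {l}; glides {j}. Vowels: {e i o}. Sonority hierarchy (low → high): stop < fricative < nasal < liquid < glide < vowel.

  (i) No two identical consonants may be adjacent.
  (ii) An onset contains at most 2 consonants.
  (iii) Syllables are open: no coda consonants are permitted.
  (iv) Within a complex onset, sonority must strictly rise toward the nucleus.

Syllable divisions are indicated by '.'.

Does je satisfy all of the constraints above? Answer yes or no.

yes

je — σ1 onset /j/, coda /∅/ ok → phonotactically legal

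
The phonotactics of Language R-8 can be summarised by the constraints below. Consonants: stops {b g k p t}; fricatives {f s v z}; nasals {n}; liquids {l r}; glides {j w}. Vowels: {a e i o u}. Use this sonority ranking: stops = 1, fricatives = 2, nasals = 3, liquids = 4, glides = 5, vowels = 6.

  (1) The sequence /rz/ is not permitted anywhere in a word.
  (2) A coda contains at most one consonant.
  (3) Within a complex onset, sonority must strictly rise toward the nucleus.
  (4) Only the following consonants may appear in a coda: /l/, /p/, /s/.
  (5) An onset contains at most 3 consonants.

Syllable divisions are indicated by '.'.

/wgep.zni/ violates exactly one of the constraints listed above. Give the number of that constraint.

3

/wgep.zni/: syllable 1 onset /wg/: /w/ (glide, 5) → /g/ (stop, 1) does not rise.
This is a violation of constraint 3: "Within a complex onset, sonority must strictly rise toward the nucleus."
The remaining constraints (1, 2, 4, 5) are satisfied.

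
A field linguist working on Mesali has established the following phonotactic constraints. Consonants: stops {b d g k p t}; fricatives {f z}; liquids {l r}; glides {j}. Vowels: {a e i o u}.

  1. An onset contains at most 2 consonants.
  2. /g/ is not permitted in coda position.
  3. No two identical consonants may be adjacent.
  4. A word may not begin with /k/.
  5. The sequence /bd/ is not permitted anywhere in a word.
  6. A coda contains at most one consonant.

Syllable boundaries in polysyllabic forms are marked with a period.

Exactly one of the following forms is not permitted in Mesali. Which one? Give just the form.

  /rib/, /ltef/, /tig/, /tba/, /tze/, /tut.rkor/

/rib/ — σ1 onset /r/, coda /b/ ok → permitted
/ltef/ — σ1 onset /lt/ (2C), coda /f/ ok → permitted
/tig/ — violates constraint 2: syllable 1 coda contains /g/ → not permitted
/tba/ — σ1 onset /tb/ (2C), coda /∅/ ok → permitted
/tze/ — σ1 onset /tz/ (2C), coda /∅/ ok → permitted
/tut.rkor/ — σ1 onset /t/, coda /t/ ok; σ2 onset /rk/ (2C), coda /r/ ok → permitted

/tig/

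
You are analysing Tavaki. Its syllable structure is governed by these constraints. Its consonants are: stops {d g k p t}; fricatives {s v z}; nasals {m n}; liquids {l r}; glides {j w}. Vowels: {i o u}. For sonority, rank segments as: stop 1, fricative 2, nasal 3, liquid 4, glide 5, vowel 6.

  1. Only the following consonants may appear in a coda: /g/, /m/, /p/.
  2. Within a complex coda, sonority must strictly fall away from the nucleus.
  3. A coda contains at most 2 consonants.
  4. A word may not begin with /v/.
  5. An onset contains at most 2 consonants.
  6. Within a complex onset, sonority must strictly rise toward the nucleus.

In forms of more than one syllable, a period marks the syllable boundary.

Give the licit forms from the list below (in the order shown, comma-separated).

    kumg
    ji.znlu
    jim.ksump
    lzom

kumg, jim.ksump

kumg — σ1 onset /k/, coda /mg/ (3→1 falls) ok → licit
ji.znlu — violates constraint 5: syllable 2 onset /znl/ has 3 consonants (> 2) → illicit
jim.ksump — σ1 onset /j/, coda /m/ ok; σ2 onset /ks/ (1→2 rises), coda /mp/ (3→1 falls) ok → licit
lzom — violates constraint 6: syllable 1 onset /lz/: /l/ (liquid, 4) → /z/ (fricative, 2) does not rise → illicit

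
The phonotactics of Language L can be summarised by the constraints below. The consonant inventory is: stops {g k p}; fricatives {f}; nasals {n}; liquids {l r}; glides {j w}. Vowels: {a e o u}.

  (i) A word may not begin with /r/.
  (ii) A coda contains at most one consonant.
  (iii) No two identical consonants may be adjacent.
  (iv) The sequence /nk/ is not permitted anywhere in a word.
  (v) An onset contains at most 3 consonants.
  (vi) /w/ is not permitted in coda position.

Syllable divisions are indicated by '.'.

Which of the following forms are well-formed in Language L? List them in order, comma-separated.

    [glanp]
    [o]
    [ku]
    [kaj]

[glanp] — violates constraint (ii): syllable 1 coda /np/ has 2 consonants (> 1) → ill-formed
[o] — σ1 onset /∅/, coda /∅/ ok → well-formed
[ku] — σ1 onset /k/, coda /∅/ ok → well-formed
[kaj] — σ1 onset /k/, coda /j/ ok → well-formed

[o], [ku], [kaj]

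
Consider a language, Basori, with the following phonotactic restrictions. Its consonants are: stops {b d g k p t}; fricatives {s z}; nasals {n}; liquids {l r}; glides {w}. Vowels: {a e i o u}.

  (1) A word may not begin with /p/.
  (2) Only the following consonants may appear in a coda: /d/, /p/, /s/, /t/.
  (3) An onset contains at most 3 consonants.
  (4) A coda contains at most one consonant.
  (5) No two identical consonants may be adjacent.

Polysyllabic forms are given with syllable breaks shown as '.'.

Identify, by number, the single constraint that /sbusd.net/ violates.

4

/sbusd.net/: syllable 1 coda /sd/ has 2 consonants (> 1).
This is a violation of constraint 4: "A coda contains at most one consonant."
The remaining constraints (1, 2, 3, 5) are satisfied.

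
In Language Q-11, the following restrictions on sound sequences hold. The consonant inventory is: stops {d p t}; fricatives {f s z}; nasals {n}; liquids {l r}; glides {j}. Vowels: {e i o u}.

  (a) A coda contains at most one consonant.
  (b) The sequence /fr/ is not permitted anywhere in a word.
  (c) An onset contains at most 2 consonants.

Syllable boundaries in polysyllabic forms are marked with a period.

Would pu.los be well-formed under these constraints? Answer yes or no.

yes

pu.los — σ1 onset /p/, coda /∅/ ok; σ2 onset /l/, coda /s/ ok → well-formed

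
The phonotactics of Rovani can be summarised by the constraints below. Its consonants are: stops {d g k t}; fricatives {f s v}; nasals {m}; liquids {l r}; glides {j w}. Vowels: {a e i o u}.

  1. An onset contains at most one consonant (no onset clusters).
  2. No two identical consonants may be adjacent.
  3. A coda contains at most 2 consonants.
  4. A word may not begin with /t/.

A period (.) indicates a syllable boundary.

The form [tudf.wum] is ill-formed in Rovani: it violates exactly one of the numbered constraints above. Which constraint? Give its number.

4

[tudf.wum]: word begins with /t/.
This is a violation of constraint 4: "A word may not begin with /t/."
The remaining constraints (1, 2, 3) are satisfied.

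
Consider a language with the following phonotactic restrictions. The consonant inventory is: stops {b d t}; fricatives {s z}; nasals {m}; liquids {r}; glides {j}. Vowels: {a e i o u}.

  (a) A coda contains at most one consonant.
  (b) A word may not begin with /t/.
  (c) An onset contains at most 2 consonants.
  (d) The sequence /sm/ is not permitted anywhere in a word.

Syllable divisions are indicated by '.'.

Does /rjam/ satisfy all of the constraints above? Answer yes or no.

yes

/rjam/ — σ1 onset /rj/ (2C), coda /m/ ok → well-formed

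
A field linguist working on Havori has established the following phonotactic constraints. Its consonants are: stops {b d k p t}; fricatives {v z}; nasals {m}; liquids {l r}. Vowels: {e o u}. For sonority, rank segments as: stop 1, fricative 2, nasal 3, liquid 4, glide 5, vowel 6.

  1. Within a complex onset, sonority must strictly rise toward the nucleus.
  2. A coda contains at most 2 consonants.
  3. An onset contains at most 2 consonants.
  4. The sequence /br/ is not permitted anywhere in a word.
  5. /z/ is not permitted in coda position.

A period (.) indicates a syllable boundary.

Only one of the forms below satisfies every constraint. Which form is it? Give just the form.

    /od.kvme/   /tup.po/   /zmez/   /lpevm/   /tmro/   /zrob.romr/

/od.kvme/ — violates constraint 3: syllable 2 onset /kvm/ has 3 consonants (> 2) → illicit
/tup.po/ — σ1 onset /t/, coda /p/ ok; σ2 onset /p/, coda /∅/ ok → licit
/zmez/ — violates constraint 5: syllable 1 coda contains /z/ → illicit
/lpevm/ — violates constraint 1: syllable 1 onset /lp/: /l/ (liquid, 4) → /p/ (stop, 1) does not rise → illicit
/tmro/ — violates constraint 3: syllable 1 onset /tmr/ has 3 consonants (> 2) → illicit
/zrob.romr/ — violates constraint 4: contains banned sequence /br/ → illicit

/tup.po/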